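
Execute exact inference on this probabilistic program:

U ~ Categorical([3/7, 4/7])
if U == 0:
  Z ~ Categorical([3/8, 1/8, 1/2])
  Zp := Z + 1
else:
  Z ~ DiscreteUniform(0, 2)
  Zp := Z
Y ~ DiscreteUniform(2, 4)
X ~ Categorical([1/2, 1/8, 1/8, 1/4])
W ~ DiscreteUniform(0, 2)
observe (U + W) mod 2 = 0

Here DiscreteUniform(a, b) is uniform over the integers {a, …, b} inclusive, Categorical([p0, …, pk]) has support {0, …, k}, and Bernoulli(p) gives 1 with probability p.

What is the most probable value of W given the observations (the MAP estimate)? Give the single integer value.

argmax_v P(W = v | obs) = 1

Enumerate traces; 108 have nonzero weight after conditioning:
  (U=0, Z=0, Y=2, X=0, W=0) weight 1/112
  (U=0, Z=0, Y=2, X=0, W=2) weight 1/112
  (U=0, Z=0, Y=2, X=1, W=0) weight 1/448
  (U=0, Z=0, Y=2, X=1, W=2) weight 1/448
  (U=0, Z=0, Y=2, X=2, W=0) weight 1/448
  (U=0, Z=0, Y=2, X=2, W=2) weight 1/448
  (U=0, Z=0, Y=2, X=3, W=0) weight 1/224
  (U=0, Z=0, Y=2, X=3, W=2) weight 1/224
  (U=1, Z=0, Y=2, X=0, W=1) weight 2/189
  … 99 more
Group by W:
  weight(W=0) = 1/7
  weight(W=1) = 4/21
  weight(W=2) = 1/7
Total weight = 1/7 + 4/21 + 1/7 = 10/21
P(W=0 | obs) = 1/7 / 10/21 = 3/10
P(W=1 | obs) = 4/21 / 10/21 = 2/5
P(W=2 | obs) = 1/7 / 10/21 = 3/10
argmax = 1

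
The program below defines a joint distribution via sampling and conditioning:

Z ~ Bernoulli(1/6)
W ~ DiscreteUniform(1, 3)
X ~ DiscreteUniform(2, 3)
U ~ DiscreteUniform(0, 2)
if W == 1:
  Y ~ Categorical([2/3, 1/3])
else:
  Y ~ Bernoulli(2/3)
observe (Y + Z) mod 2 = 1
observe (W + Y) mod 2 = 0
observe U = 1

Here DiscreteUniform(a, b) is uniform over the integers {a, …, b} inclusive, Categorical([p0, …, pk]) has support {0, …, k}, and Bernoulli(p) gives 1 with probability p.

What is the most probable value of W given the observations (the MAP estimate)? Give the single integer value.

Enumerate traces; 6 have nonzero weight after conditioning:
  (Z=0, W=1, X=2, U=1, Y=1) weight 5/324
  (Z=0, W=1, X=3, U=1, Y=1) weight 5/324
  (Z=0, W=3, X=2, U=1, Y=1) weight 5/162
  (Z=0, W=3, X=3, U=1, Y=1) weight 5/162
  (Z=1, W=2, X=2, U=1, Y=0) weight 1/324
  (Z=1, W=2, X=3, U=1, Y=0) weight 1/324
Group by W:
  weight(W=1) = 5/162
  weight(W=2) = 1/162
  weight(W=3) = 5/81
Total weight = 5/162 + 1/162 + 5/81 = 8/81
P(W=1 | obs) = 5/162 / 8/81 = 5/16
P(W=2 | obs) = 1/162 / 8/81 = 1/16
P(W=3 | obs) = 5/81 / 8/81 = 5/8
argmax = 3

argmax_v P(W = v | obs) = 3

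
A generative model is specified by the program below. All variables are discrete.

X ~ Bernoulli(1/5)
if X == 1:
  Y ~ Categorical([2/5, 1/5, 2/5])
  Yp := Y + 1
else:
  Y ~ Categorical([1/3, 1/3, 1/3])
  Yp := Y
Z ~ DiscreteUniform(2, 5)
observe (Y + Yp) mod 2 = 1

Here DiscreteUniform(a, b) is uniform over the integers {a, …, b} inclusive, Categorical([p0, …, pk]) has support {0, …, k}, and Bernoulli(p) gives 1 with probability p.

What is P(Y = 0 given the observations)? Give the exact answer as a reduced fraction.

P(Y = 0 | obs) = 2/5

Enumerate traces; 12 have nonzero weight after conditioning:
  (X=1, Y=0, Z=2) weight 1/50
  (X=1, Y=0, Z=3) weight 1/50
  (X=1, Y=0, Z=4) weight 1/50
  (X=1, Y=0, Z=5) weight 1/50
  (X=1, Y=1, Z=2) weight 1/100
  (X=1, Y=1, Z=3) weight 1/100
  (X=1, Y=1, Z=4) weight 1/100
  (X=1, Y=1, Z=5) weight 1/100
  (X=1, Y=2, Z=2) weight 1/50
  … 3 more
Group by Y:
  weight(Y=0) = 2/25
  weight(Y=1) = 1/25
  weight(Y=2) = 2/25
Total weight = 2/25 + 1/25 + 2/25 = 1/5
P(Y=0 | obs) = 2/25 / 1/5 = 2/5
P(Y=1 | obs) = 1/25 / 1/5 = 1/5
P(Y=2 | obs) = 2/25 / 1/5 = 2/5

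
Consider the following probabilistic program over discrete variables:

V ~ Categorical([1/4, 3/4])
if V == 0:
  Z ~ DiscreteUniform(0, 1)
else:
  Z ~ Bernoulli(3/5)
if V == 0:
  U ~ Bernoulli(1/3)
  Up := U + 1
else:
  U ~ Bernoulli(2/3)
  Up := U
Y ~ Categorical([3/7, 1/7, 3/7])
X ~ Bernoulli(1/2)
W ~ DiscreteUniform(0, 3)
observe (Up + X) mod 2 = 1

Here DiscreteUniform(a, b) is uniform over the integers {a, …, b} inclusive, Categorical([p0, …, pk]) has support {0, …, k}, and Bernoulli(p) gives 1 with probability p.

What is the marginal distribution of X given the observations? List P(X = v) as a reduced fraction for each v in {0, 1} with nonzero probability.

P(X=0) = 2/3, P(X=1) = 1/3

Enumerate traces; 96 have nonzero weight after conditioning:
  (V=0, Z=0, U=0, Y=0, X=0, W=0) weight 1/224
  (V=0, Z=0, U=0, Y=0, X=0, W=1) weight 1/224
  (V=0, Z=0, U=0, Y=0, X=0, W=2) weight 1/224
  (V=0, Z=0, U=0, Y=0, X=0, W=3) weight 1/224
  (V=0, Z=0, U=0, Y=1, X=0, W=0) weight 1/672
  (V=0, Z=0, U=0, Y=1, X=0, W=1) weight 1/672
  (V=0, Z=0, U=0, Y=1, X=0, W=2) weight 1/672
  (V=0, Z=0, U=0, Y=1, X=0, W=3) weight 1/672
  (V=0, Z=0, U=1, Y=0, X=1, W=0) weight 1/448
  … 87 more
Group by X:
  weight(X=0) = 1/3
  weight(X=1) = 1/6
Total weight = 1/3 + 1/6 = 1/2
P(X=0 | obs) = 1/3 / 1/2 = 2/3
P(X=1 | obs) = 1/6 / 1/2 = 1/3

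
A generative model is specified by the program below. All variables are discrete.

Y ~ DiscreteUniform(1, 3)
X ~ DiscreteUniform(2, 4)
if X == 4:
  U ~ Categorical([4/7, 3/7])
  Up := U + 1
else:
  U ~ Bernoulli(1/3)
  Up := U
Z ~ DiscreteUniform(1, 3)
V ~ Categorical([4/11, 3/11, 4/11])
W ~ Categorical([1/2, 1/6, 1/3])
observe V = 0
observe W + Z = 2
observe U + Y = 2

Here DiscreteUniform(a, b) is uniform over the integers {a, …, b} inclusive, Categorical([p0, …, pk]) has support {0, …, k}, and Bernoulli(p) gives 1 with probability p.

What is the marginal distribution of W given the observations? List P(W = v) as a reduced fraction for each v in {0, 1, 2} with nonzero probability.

P(W=0) = 3/4, P(W=1) = 1/4

Enumerate traces; 12 have nonzero weight after conditioning:
  (Y=1, X=2, U=1, Z=1, V=0, W=1) weight 2/2673
  (Y=1, X=2, U=1, Z=2, V=0, W=0) weight 2/891
  (Y=1, X=3, U=1, Z=1, V=0, W=1) weight 2/2673
  (Y=1, X=3, U=1, Z=2, V=0, W=0) weight 2/891
  (Y=1, X=4, U=1, Z=1, V=0, W=1) weight 2/2079
  (Y=1, X=4, U=1, Z=2, V=0, W=0) weight 2/693
  (Y=2, X=2, U=0, Z=1, V=0, W=1) weight 4/2673
  (Y=2, X=2, U=0, Z=2, V=0, W=0) weight 4/891
  … 4 more
Group by W:
  weight(W=0) = 2/99
  weight(W=1) = 2/297
Total weight = 2/99 + 2/297 = 8/297
P(W=0 | obs) = 2/99 / 8/297 = 3/4
P(W=1 | obs) = 2/297 / 8/297 = 1/4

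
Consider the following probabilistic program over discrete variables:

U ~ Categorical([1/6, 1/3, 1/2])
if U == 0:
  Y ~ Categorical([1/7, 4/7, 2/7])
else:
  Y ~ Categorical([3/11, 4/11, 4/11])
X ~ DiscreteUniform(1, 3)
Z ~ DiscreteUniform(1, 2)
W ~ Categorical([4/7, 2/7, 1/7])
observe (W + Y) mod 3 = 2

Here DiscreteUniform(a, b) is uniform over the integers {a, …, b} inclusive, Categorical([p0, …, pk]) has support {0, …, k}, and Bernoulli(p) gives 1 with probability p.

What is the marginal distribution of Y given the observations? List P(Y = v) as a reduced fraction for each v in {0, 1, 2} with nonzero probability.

P(Y=0) = 29/283, P(Y=1) = 92/283, P(Y=2) = 162/283

Enumerate traces; 54 have nonzero weight after conditioning:
  (U=0, Y=0, X=1, Z=1, W=2) weight 1/1764
  (U=0, Y=0, X=1, Z=2, W=2) weight 1/1764
  (U=0, Y=0, X=2, Z=1, W=2) weight 1/1764
  (U=0, Y=0, X=2, Z=2, W=2) weight 1/1764
  (U=0, Y=0, X=3, Z=1, W=2) weight 1/1764
  (U=0, Y=0, X=3, Z=2, W=2) weight 1/1764
  (U=0, Y=1, X=1, Z=1, W=1) weight 2/441
  (U=0, Y=1, X=1, Z=2, W=1) weight 2/441
  (U=0, Y=2, X=1, Z=1, W=0) weight 2/441
  … 45 more
Group by Y:
  weight(Y=0) = 58/1617
  weight(Y=1) = 184/1617
  weight(Y=2) = 108/539
Total weight = 58/1617 + 184/1617 + 108/539 = 566/1617
P(Y=0 | obs) = 58/1617 / 566/1617 = 29/283
P(Y=1 | obs) = 184/1617 / 566/1617 = 92/283
P(Y=2 | obs) = 108/539 / 566/1617 = 162/283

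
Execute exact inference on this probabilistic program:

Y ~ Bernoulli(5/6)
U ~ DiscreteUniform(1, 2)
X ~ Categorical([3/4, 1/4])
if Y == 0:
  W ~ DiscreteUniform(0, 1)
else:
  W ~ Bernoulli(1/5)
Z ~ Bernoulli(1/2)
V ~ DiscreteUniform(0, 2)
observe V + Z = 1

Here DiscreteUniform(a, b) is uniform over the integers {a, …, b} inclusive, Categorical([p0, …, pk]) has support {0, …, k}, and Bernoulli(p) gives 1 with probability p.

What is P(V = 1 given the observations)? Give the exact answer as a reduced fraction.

Enumerate traces; 32 have nonzero weight after conditioning:
  (Y=0, U=1, X=0, W=0, Z=0, V=1) weight 1/192
  (Y=0, U=1, X=0, W=0, Z=1, V=0) weight 1/192
  (Y=0, U=1, X=0, W=1, Z=0, V=1) weight 1/192
  (Y=0, U=1, X=0, W=1, Z=1, V=0) weight 1/192
  (Y=0, U=1, X=1, W=0, Z=0, V=1) weight 1/576
  (Y=0, U=1, X=1, W=0, Z=1, V=0) weight 1/576
  (Y=0, U=1, X=1, W=1, Z=0, V=1) weight 1/576
  (Y=0, U=1, X=1, W=1, Z=1, V=0) weight 1/576
  … 24 more
Group by V:
  weight(V=0) = 1/6
  weight(V=1) = 1/6
Total weight = 1/6 + 1/6 = 1/3
P(V=0 | obs) = 1/6 / 1/3 = 1/2
P(V=1 | obs) = 1/6 / 1/3 = 1/2

P(V = 1 | obs) = 1/2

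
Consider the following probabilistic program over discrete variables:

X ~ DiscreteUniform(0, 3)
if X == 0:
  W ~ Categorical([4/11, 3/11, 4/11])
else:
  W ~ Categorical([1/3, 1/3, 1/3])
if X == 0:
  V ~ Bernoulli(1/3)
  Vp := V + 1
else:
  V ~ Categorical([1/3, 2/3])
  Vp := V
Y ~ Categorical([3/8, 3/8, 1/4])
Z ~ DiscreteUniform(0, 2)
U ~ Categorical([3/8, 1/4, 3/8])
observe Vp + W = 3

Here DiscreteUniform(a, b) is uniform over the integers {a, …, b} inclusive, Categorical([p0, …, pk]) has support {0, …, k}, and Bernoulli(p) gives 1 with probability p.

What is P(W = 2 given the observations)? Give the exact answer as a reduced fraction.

P(W = 2 | obs) = 10/11

Enumerate traces; 135 have nonzero weight after conditioning:
  (X=0, W=1, V=1, Y=0, Z=0, U=0) weight 3/2816
  (X=0, W=1, V=1, Y=0, Z=0, U=1) weight 1/1408
  (X=0, W=1, V=1, Y=0, Z=0, U=2) weight 3/2816
  (X=0, W=1, V=1, Y=0, Z=1, U=0) weight 3/2816
  (X=0, W=1, V=1, Y=0, Z=1, U=1) weight 1/1408
  (X=0, W=1, V=1, Y=0, Z=1, U=2) weight 3/2816
  (X=0, W=1, V=1, Y=0, Z=2, U=0) weight 3/2816
  (X=0, W=1, V=1, Y=0, Z=2, U=1) weight 1/1408
  (X=0, W=2, V=0, Y=0, Z=0, U=0) weight 1/352
  … 126 more
Group by W:
  weight(W=1) = 1/44
  weight(W=2) = 5/22
Total weight = 1/44 + 5/22 = 1/4
P(W=1 | obs) = 1/44 / 1/4 = 1/11
P(W=2 | obs) = 5/22 / 1/4 = 10/11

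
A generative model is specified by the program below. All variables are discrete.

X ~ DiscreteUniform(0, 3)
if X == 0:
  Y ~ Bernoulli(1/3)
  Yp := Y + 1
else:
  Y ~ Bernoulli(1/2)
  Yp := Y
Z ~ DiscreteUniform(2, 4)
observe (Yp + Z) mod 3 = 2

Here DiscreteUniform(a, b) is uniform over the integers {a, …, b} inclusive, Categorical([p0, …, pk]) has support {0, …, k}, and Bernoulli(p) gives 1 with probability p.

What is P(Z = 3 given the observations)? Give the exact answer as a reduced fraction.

Enumerate traces; 8 have nonzero weight after conditioning:
  (X=0, Y=0, Z=4) weight 1/18
  (X=0, Y=1, Z=3) weight 1/36
  (X=1, Y=0, Z=2) weight 1/24
  (X=1, Y=1, Z=4) weight 1/24
  (X=2, Y=0, Z=2) weight 1/24
  (X=2, Y=1, Z=4) weight 1/24
  (X=3, Y=0, Z=2) weight 1/24
  (X=3, Y=1, Z=4) weight 1/24
Group by Z:
  weight(Z=2) = 1/8
  weight(Z=3) = 1/36
  weight(Z=4) = 13/72
Total weight = 1/8 + 1/36 + 13/72 = 1/3
P(Z=2 | obs) = 1/8 / 1/3 = 3/8
P(Z=3 | obs) = 1/36 / 1/3 = 1/12
P(Z=4 | obs) = 13/72 / 1/3 = 13/24

P(Z = 3 | obs) = 1/12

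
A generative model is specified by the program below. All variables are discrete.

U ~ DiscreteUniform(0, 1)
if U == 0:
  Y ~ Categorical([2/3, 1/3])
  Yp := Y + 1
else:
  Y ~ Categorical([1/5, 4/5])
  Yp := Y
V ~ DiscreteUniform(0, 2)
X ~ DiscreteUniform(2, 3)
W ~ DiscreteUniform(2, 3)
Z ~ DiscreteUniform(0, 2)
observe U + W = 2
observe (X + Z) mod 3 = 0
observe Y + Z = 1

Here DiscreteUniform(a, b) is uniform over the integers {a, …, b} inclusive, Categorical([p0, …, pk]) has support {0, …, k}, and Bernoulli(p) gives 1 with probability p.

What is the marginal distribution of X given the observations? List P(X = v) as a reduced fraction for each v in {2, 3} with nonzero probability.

Enumerate traces; 6 have nonzero weight after conditioning:
  (U=0, Y=0, V=0, X=2, W=2, Z=1) weight 1/108
  (U=0, Y=0, V=1, X=2, W=2, Z=1) weight 1/108
  (U=0, Y=0, V=2, X=2, W=2, Z=1) weight 1/108
  (U=0, Y=1, V=0, X=3, W=2, Z=0) weight 1/216
  (U=0, Y=1, V=1, X=3, W=2, Z=0) weight 1/216
  (U=0, Y=1, V=2, X=3, W=2, Z=0) weight 1/216
Group by X:
  weight(X=2) = 1/36
  weight(X=3) = 1/72
Total weight = 1/36 + 1/72 = 1/24
P(X=2 | obs) = 1/36 / 1/24 = 2/3
P(X=3 | obs) = 1/72 / 1/24 = 1/3

P(X=2) = 2/3, P(X=3) = 1/3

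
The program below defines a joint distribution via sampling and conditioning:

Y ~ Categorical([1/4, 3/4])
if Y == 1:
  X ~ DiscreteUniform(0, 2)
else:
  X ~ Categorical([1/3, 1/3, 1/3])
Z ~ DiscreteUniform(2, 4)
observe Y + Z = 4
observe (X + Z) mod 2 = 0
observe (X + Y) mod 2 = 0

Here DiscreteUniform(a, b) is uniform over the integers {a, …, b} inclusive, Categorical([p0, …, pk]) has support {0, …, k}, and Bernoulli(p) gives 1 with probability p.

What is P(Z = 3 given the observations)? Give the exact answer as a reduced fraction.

P(Z = 3 | obs) = 3/5

Enumerate traces; 3 have nonzero weight after conditioning:
  (Y=0, X=0, Z=4) weight 1/36
  (Y=0, X=2, Z=4) weight 1/36
  (Y=1, X=1, Z=3) weight 1/12
Group by Z:
  weight(Z=3) = 1/12
  weight(Z=4) = 1/18
Total weight = 1/12 + 1/18 = 5/36
P(Z=3 | obs) = 1/12 / 5/36 = 3/5
P(Z=4 | obs) = 1/18 / 5/36 = 2/5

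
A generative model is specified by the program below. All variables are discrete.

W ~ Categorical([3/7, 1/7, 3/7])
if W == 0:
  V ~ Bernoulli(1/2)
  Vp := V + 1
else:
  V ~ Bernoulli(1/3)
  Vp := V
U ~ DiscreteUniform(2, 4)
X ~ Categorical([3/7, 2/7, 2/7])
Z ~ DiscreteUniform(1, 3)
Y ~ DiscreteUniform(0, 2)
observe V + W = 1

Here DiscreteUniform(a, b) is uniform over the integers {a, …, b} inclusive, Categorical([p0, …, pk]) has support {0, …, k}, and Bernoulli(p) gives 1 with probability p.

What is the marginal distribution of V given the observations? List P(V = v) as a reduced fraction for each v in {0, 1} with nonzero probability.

P(V=0) = 4/13, P(V=1) = 9/13

Enumerate traces; 162 have nonzero weight after conditioning:
  (W=0, V=1, U=2, X=0, Z=1, Y=0) weight 1/294
  (W=0, V=1, U=2, X=0, Z=1, Y=1) weight 1/294
  (W=0, V=1, U=2, X=0, Z=1, Y=2) weight 1/294
  (W=0, V=1, U=2, X=0, Z=2, Y=0) weight 1/294
  (W=0, V=1, U=2, X=0, Z=2, Y=1) weight 1/294
  (W=0, V=1, U=2, X=0, Z=2, Y=2) weight 1/294
  (W=0, V=1, U=2, X=0, Z=3, Y=0) weight 1/294
  (W=0, V=1, U=2, X=0, Z=3, Y=1) weight 1/294
  (W=1, V=0, U=2, X=0, Z=1, Y=0) weight 2/1323
  … 153 more
Group by V:
  weight(V=0) = 2/21
  weight(V=1) = 3/14
Total weight = 2/21 + 3/14 = 13/42
P(V=0 | obs) = 2/21 / 13/42 = 4/13
P(V=1 | obs) = 3/14 / 13/42 = 9/13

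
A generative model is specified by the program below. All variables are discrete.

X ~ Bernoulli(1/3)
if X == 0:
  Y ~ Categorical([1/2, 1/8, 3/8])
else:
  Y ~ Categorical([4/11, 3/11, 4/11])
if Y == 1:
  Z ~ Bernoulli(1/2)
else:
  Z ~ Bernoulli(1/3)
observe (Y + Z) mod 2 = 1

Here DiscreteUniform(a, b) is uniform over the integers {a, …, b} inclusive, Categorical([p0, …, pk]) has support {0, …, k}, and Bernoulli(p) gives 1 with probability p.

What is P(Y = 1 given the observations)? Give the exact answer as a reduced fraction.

P(Y = 1 | obs) = 69/287

Enumerate traces; 6 have nonzero weight after conditioning:
  (X=0, Y=0, Z=1) weight 1/9
  (X=0, Y=1, Z=0) weight 1/24
  (X=0, Y=2, Z=1) weight 1/12
  (X=1, Y=0, Z=1) weight 4/99
  (X=1, Y=1, Z=0) weight 1/22
  (X=1, Y=2, Z=1) weight 4/99
Group by Y:
  weight(Y=0) = 5/33
  weight(Y=1) = 23/264
  weight(Y=2) = 49/396
Total weight = 5/33 + 23/264 + 49/396 = 287/792
P(Y=0 | obs) = 5/33 / 287/792 = 120/287
P(Y=1 | obs) = 23/264 / 287/792 = 69/287
P(Y=2 | obs) = 49/396 / 287/792 = 14/41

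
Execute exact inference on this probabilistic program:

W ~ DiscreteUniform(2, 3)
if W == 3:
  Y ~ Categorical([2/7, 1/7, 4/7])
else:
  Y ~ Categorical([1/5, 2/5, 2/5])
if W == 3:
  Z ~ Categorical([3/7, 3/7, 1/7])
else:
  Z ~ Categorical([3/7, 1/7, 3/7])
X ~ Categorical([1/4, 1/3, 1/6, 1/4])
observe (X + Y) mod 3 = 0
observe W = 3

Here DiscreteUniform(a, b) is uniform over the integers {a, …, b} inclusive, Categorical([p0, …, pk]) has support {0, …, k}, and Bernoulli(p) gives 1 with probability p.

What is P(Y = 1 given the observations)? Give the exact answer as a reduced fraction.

Enumerate traces; 12 have nonzero weight after conditioning:
  (W=3, Y=0, Z=0, X=0) weight 3/196
  (W=3, Y=0, Z=0, X=3) weight 3/196
  (W=3, Y=0, Z=1, X=0) weight 3/196
  (W=3, Y=0, Z=1, X=3) weight 3/196
  (W=3, Y=0, Z=2, X=0) weight 1/196
  (W=3, Y=0, Z=2, X=3) weight 1/196
  (W=3, Y=1, Z=0, X=2) weight 1/196
  (W=3, Y=1, Z=1, X=2) weight 1/196
  (W=3, Y=2, Z=0, X=1) weight 2/49
  … 3 more
Group by Y:
  weight(Y=0) = 1/14
  weight(Y=1) = 1/84
  weight(Y=2) = 2/21
Total weight = 1/14 + 1/84 + 2/21 = 5/28
P(Y=0 | obs) = 1/14 / 5/28 = 2/5
P(Y=1 | obs) = 1/84 / 5/28 = 1/15
P(Y=2 | obs) = 2/21 / 5/28 = 8/15

P(Y = 1 | obs) = 1/15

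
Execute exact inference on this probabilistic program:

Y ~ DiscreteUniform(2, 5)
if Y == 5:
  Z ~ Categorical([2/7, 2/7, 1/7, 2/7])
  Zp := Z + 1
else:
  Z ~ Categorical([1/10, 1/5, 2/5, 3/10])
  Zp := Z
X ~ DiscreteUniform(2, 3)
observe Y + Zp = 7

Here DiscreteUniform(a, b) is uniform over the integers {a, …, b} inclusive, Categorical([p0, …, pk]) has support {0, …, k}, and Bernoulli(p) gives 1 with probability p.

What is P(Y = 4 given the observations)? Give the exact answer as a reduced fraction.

P(Y = 4 | obs) = 21/41

Enumerate traces; 4 have nonzero weight after conditioning:
  (Y=4, Z=3, X=2) weight 3/80
  (Y=4, Z=3, X=3) weight 3/80
  (Y=5, Z=1, X=2) weight 1/28
  (Y=5, Z=1, X=3) weight 1/28
Group by Y:
  weight(Y=4) = 3/40
  weight(Y=5) = 1/14
Total weight = 3/40 + 1/14 = 41/280
P(Y=4 | obs) = 3/40 / 41/280 = 21/41
P(Y=5 | obs) = 1/14 / 41/280 = 20/41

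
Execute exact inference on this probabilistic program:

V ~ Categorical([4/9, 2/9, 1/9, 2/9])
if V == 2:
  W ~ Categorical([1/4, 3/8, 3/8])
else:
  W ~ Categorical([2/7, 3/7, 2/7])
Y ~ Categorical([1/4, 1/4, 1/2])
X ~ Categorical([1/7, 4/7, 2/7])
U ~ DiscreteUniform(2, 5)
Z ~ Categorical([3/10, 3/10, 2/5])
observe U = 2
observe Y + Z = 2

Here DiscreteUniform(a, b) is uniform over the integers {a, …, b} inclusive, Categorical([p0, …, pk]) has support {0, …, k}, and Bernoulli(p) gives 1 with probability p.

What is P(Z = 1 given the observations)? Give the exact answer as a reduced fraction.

P(Z = 1 | obs) = 3/13

Enumerate traces; 108 have nonzero weight after conditioning:
  (V=0, W=0, Y=0, X=0, U=2, Z=2) weight 1/2205
  (V=0, W=0, Y=0, X=1, U=2, Z=2) weight 4/2205
  (V=0, W=0, Y=0, X=2, U=2, Z=2) weight 2/2205
  (V=0, W=0, Y=1, X=0, U=2, Z=1) weight 1/2940
  (V=0, W=0, Y=1, X=1, U=2, Z=1) weight 1/735
  (V=0, W=0, Y=1, X=2, U=2, Z=1) weight 1/1470
  (V=0, W=0, Y=2, X=0, U=2, Z=0) weight 1/1470
  (V=0, W=0, Y=2, X=1, U=2, Z=0) weight 2/735
  … 100 more
Group by Z:
  weight(Z=0) = 3/80
  weight(Z=1) = 3/160
  weight(Z=2) = 1/40
Total weight = 3/80 + 3/160 + 1/40 = 13/160
P(Z=0 | obs) = 3/80 / 13/160 = 6/13
P(Z=1 | obs) = 3/160 / 13/160 = 3/13
P(Z=2 | obs) = 1/40 / 13/160 = 4/13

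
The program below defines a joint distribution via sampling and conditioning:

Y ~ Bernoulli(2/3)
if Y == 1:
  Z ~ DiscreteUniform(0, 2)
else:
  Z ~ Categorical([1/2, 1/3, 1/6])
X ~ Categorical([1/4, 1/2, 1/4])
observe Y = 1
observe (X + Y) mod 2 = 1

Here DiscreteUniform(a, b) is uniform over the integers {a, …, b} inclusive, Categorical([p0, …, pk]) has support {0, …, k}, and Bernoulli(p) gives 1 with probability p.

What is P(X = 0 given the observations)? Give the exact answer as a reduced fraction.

Enumerate traces; 6 have nonzero weight after conditioning:
  (Y=1, Z=0, X=0) weight 1/18
  (Y=1, Z=0, X=2) weight 1/18
  (Y=1, Z=1, X=0) weight 1/18
  (Y=1, Z=1, X=2) weight 1/18
  (Y=1, Z=2, X=0) weight 1/18
  (Y=1, Z=2, X=2) weight 1/18
Group by X:
  weight(X=0) = 1/6
  weight(X=2) = 1/6
Total weight = 1/6 + 1/6 = 1/3
P(X=0 | obs) = 1/6 / 1/3 = 1/2
P(X=2 | obs) = 1/6 / 1/3 = 1/2

P(X = 0 | obs) = 1/2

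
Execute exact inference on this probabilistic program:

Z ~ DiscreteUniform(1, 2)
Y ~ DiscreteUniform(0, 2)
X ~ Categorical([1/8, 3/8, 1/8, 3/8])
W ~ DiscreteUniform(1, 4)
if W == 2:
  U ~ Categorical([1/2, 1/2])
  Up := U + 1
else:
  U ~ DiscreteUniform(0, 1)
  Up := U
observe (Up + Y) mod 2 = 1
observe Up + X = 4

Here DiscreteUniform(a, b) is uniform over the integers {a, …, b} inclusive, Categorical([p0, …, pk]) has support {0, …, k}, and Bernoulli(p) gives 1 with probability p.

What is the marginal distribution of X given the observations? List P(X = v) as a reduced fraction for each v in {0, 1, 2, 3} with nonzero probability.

P(X=2) = 1/25, P(X=3) = 24/25

Enumerate traces; 18 have nonzero weight after conditioning:
  (Z=1, Y=0, X=3, W=1, U=1) weight 1/128
  (Z=1, Y=0, X=3, W=2, U=0) weight 1/128
  (Z=1, Y=0, X=3, W=3, U=1) weight 1/128
  (Z=1, Y=0, X=3, W=4, U=1) weight 1/128
  (Z=1, Y=1, X=2, W=2, U=1) weight 1/384
  (Z=1, Y=2, X=3, W=1, U=1) weight 1/128
  (Z=1, Y=2, X=3, W=2, U=0) weight 1/128
  (Z=1, Y=2, X=3, W=3, U=1) weight 1/128
  … 10 more
Group by X:
  weight(X=2) = 1/192
  weight(X=3) = 1/8
Total weight = 1/192 + 1/8 = 25/192
P(X=2 | obs) = 1/192 / 25/192 = 1/25
P(X=3 | obs) = 1/8 / 25/192 = 24/25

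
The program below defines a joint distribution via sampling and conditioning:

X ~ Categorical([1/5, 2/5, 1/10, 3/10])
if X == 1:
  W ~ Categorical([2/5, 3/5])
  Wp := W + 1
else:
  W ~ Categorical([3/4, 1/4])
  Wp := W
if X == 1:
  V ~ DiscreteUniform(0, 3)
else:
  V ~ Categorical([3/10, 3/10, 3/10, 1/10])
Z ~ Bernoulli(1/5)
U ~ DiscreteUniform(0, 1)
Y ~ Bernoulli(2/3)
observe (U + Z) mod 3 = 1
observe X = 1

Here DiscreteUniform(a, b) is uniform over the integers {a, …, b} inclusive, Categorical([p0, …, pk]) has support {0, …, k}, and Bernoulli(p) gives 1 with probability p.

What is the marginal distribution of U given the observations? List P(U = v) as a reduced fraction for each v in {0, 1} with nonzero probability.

P(U=0) = 1/5, P(U=1) = 4/5

Enumerate traces; 32 have nonzero weight after conditioning:
  (X=1, W=0, V=0, Z=0, U=1, Y=0) weight 2/375
  (X=1, W=0, V=0, Z=0, U=1, Y=1) weight 4/375
  (X=1, W=0, V=0, Z=1, U=0, Y=0) weight 1/750
  (X=1, W=0, V=0, Z=1, U=0, Y=1) weight 1/375
  (X=1, W=0, V=1, Z=0, U=1, Y=0) weight 2/375
  (X=1, W=0, V=1, Z=0, U=1, Y=1) weight 4/375
  (X=1, W=0, V=1, Z=1, U=0, Y=0) weight 1/750
  (X=1, W=0, V=1, Z=1, U=0, Y=1) weight 1/375
  … 24 more
Group by U:
  weight(U=0) = 1/25
  weight(U=1) = 4/25
Total weight = 1/25 + 4/25 = 1/5
P(U=0 | obs) = 1/25 / 1/5 = 1/5
P(U=1 | obs) = 4/25 / 1/5 = 4/5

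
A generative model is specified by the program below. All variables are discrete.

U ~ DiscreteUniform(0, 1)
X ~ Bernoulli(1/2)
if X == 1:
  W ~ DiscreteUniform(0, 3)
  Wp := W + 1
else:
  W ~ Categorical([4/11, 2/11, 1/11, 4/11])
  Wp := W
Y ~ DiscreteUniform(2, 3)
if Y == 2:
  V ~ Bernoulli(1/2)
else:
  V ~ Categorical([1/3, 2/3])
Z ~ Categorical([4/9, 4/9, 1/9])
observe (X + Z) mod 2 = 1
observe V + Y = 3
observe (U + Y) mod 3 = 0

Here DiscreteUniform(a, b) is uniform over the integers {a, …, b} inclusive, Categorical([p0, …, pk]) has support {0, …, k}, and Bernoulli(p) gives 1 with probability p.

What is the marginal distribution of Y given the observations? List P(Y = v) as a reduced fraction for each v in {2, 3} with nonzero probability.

P(Y=2) = 3/5, P(Y=3) = 2/5

Enumerate traces; 24 have nonzero weight after conditioning:
  (U=0, X=0, W=0, Y=3, V=0, Z=1) weight 2/297
  (U=0, X=0, W=1, Y=3, V=0, Z=1) weight 1/297
  (U=0, X=0, W=2, Y=3, V=0, Z=1) weight 1/594
  (U=0, X=0, W=3, Y=3, V=0, Z=1) weight 2/297
  (U=0, X=1, W=0, Y=3, V=0, Z=0) weight 1/216
  (U=0, X=1, W=0, Y=3, V=0, Z=2) weight 1/864
  (U=0, X=1, W=1, Y=3, V=0, Z=0) weight 1/216
  (U=0, X=1, W=1, Y=3, V=0, Z=2) weight 1/864
  (U=1, X=0, W=0, Y=2, V=1, Z=1) weight 1/99
  … 15 more
Group by Y:
  weight(Y=2) = 1/16
  weight(Y=3) = 1/24
Total weight = 1/16 + 1/24 = 5/48
P(Y=2 | obs) = 1/16 / 5/48 = 3/5
P(Y=3 | obs) = 1/24 / 5/48 = 2/5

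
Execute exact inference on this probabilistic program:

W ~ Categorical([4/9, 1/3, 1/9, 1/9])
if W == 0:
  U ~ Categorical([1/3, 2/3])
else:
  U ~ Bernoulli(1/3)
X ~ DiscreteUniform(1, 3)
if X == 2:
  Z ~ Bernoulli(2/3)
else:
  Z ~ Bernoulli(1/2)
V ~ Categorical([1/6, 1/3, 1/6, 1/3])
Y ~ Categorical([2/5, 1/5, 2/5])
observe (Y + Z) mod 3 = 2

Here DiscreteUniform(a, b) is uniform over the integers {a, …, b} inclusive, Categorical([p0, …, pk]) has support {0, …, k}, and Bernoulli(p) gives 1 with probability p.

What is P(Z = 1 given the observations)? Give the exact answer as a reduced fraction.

Enumerate traces; 192 have nonzero weight after conditioning:
  (W=0, U=0, X=1, Z=0, V=0, Y=2) weight 2/1215
  (W=0, U=0, X=1, Z=0, V=1, Y=2) weight 4/1215
  (W=0, U=0, X=1, Z=0, V=2, Y=2) weight 2/1215
  (W=0, U=0, X=1, Z=0, V=3, Y=2) weight 4/1215
  (W=0, U=0, X=1, Z=1, V=0, Y=1) weight 1/1215
  (W=0, U=0, X=1, Z=1, V=1, Y=1) weight 2/1215
  (W=0, U=0, X=1, Z=1, V=2, Y=1) weight 1/1215
  (W=0, U=0, X=1, Z=1, V=3, Y=1) weight 2/1215
  … 184 more
Group by Z:
  weight(Z=0) = 8/45
  weight(Z=1) = 1/9
Total weight = 8/45 + 1/9 = 13/45
P(Z=0 | obs) = 8/45 / 13/45 = 8/13
P(Z=1 | obs) = 1/9 / 13/45 = 5/13

P(Z = 1 | obs) = 5/13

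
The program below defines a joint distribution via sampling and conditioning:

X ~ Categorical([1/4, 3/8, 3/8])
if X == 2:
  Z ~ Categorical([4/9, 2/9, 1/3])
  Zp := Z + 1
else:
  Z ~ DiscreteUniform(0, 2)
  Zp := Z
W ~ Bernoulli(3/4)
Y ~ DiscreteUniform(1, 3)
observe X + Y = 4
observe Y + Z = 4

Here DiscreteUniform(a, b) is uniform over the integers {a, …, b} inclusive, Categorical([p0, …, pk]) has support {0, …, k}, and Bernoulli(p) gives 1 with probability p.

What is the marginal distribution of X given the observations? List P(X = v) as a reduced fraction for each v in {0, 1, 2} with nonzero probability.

P(X=1) = 1/2, P(X=2) = 1/2

Enumerate traces; 4 have nonzero weight after conditioning:
  (X=1, Z=1, W=0, Y=3) weight 1/96
  (X=1, Z=1, W=1, Y=3) weight 1/32
  (X=2, Z=2, W=0, Y=2) weight 1/96
  (X=2, Z=2, W=1, Y=2) weight 1/32
Group by X:
  weight(X=1) = 1/24
  weight(X=2) = 1/24
Total weight = 1/24 + 1/24 = 1/12
P(X=1 | obs) = 1/24 / 1/12 = 1/2
P(X=2 | obs) = 1/24 / 1/12 = 1/2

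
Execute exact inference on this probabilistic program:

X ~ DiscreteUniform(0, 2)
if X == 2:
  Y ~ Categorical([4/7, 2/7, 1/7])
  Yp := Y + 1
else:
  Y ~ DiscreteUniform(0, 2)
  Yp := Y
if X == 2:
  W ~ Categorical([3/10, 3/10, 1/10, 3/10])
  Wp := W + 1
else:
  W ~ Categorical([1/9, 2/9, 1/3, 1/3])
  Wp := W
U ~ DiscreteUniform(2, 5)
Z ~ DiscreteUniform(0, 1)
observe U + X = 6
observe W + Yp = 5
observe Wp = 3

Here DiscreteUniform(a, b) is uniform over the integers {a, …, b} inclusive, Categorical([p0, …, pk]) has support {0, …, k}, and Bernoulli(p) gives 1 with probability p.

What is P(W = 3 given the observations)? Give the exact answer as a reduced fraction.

Enumerate traces; 4 have nonzero weight after conditioning:
  (X=1, Y=2, W=3, U=5, Z=0) weight 1/216
  (X=1, Y=2, W=3, U=5, Z=1) weight 1/216
  (X=2, Y=2, W=2, U=4, Z=0) weight 1/1680
  (X=2, Y=2, W=2, U=4, Z=1) weight 1/1680
Group by W:
  weight(W=2) = 1/840
  weight(W=3) = 1/108
Total weight = 1/840 + 1/108 = 79/7560
P(W=2 | obs) = 1/840 / 79/7560 = 9/79
P(W=3 | obs) = 1/108 / 79/7560 = 70/79

P(W = 3 | obs) = 70/79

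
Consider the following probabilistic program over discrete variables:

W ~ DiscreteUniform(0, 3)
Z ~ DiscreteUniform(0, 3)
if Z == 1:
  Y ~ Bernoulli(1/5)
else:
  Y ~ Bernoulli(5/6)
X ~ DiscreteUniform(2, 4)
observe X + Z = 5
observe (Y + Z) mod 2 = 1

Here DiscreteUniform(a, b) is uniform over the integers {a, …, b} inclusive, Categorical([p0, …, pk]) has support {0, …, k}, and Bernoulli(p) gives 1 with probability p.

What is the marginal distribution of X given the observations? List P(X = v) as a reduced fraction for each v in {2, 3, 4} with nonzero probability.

Enumerate traces; 12 have nonzero weight after conditioning:
  (W=0, Z=1, Y=0, X=4) weight 1/60
  (W=0, Z=2, Y=1, X=3) weight 5/288
  (W=0, Z=3, Y=0, X=2) weight 1/288
  (W=1, Z=1, Y=0, X=4) weight 1/60
  (W=1, Z=2, Y=1, X=3) weight 5/288
  (W=1, Z=3, Y=0, X=2) weight 1/288
  (W=2, Z=1, Y=0, X=4) weight 1/60
  (W=2, Z=2, Y=1, X=3) weight 5/288
  … 4 more
Group by X:
  weight(X=2) = 1/72
  weight(X=3) = 5/72
  weight(X=4) = 1/15
Total weight = 1/72 + 5/72 + 1/15 = 3/20
P(X=2 | obs) = 1/72 / 3/20 = 5/54
P(X=3 | obs) = 5/72 / 3/20 = 25/54
P(X=4 | obs) = 1/15 / 3/20 = 4/9

P(X=2) = 5/54, P(X=3) = 25/54, P(X=4) = 4/9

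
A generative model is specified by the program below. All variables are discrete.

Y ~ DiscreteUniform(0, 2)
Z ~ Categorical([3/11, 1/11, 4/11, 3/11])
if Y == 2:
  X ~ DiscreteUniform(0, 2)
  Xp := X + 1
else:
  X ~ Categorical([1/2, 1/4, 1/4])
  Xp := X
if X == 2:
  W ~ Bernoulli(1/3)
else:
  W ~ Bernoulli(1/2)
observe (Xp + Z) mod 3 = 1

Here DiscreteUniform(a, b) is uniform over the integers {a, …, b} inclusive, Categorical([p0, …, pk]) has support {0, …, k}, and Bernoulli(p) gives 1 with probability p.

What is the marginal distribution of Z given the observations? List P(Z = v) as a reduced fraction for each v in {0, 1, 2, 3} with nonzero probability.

P(Z=0) = 15/58, P(Z=1) = 4/29, P(Z=2) = 10/29, P(Z=3) = 15/58

Enumerate traces; 24 have nonzero weight after conditioning:
  (Y=0, Z=0, X=1, W=0) weight 1/88
  (Y=0, Z=0, X=1, W=1) weight 1/88
  (Y=0, Z=1, X=0, W=0) weight 1/132
  (Y=0, Z=1, X=0, W=1) weight 1/132
  (Y=0, Z=2, X=2, W=0) weight 2/99
  (Y=0, Z=2, X=2, W=1) weight 1/99
  (Y=0, Z=3, X=1, W=0) weight 1/88
  (Y=0, Z=3, X=1, W=1) weight 1/88
  … 16 more
Group by Z:
  weight(Z=0) = 5/66
  weight(Z=1) = 4/99
  weight(Z=2) = 10/99
  weight(Z=3) = 5/66
Total weight = 5/66 + 4/99 + 10/99 + 5/66 = 29/99
P(Z=0 | obs) = 5/66 / 29/99 = 15/58
P(Z=1 | obs) = 4/99 / 29/99 = 4/29
P(Z=2 | obs) = 10/99 / 29/99 = 10/29
P(Z=3 | obs) = 5/66 / 29/99 = 15/58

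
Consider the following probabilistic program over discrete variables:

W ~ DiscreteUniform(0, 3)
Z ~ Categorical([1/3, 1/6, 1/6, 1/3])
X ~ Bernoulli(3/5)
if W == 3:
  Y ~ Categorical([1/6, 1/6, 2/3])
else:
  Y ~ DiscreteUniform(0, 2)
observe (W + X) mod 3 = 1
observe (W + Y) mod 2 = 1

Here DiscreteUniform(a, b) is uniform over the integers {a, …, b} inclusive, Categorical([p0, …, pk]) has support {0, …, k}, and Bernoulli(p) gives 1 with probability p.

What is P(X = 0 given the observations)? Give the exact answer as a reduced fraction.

Enumerate traces; 20 have nonzero weight after conditioning:
  (W=0, Z=0, X=1, Y=1) weight 1/60
  (W=0, Z=1, X=1, Y=1) weight 1/120
  (W=0, Z=2, X=1, Y=1) weight 1/120
  (W=0, Z=3, X=1, Y=1) weight 1/60
  (W=1, Z=0, X=0, Y=0) weight 1/90
  (W=1, Z=0, X=0, Y=2) weight 1/90
  (W=1, Z=1, X=0, Y=0) weight 1/180
  (W=1, Z=1, X=0, Y=2) weight 1/180
  … 12 more
Group by X:
  weight(X=0) = 1/15
  weight(X=1) = 7/40
Total weight = 1/15 + 7/40 = 29/120
P(X=0 | obs) = 1/15 / 29/120 = 8/29
P(X=1 | obs) = 7/40 / 29/120 = 21/29

P(X = 0 | obs) = 8/29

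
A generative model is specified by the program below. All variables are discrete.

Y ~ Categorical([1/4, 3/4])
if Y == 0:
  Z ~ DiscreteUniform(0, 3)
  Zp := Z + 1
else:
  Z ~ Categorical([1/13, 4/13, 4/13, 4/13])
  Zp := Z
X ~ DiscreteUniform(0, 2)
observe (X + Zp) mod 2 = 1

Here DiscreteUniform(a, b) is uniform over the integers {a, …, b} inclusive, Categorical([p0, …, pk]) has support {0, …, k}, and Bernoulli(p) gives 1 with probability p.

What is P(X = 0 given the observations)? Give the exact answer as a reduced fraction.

Enumerate traces; 12 have nonzero weight after conditioning:
  (Y=0, Z=0, X=0) weight 1/48
  (Y=0, Z=0, X=2) weight 1/48
  (Y=0, Z=1, X=1) weight 1/48
  (Y=0, Z=2, X=0) weight 1/48
  (Y=0, Z=2, X=2) weight 1/48
  (Y=0, Z=3, X=1) weight 1/48
  (Y=1, Z=0, X=1) weight 1/52
  (Y=1, Z=1, X=0) weight 1/13
  … 4 more
Group by X:
  weight(X=0) = 61/312
  weight(X=1) = 43/312
  weight(X=2) = 61/312
Total weight = 61/312 + 43/312 + 61/312 = 55/104
P(X=0 | obs) = 61/312 / 55/104 = 61/165
P(X=1 | obs) = 43/312 / 55/104 = 43/165
P(X=2 | obs) = 61/312 / 55/104 = 61/165

P(X = 0 | obs) = 61/165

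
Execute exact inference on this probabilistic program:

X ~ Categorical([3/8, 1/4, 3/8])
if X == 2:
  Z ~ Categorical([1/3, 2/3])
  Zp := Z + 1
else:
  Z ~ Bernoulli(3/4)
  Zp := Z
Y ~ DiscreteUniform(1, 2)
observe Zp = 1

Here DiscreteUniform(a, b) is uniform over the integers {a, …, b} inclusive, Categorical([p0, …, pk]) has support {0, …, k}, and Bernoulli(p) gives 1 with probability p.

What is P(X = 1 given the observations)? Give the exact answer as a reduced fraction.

Enumerate traces; 6 have nonzero weight after conditioning:
  (X=0, Z=1, Y=1) weight 9/64
  (X=0, Z=1, Y=2) weight 9/64
  (X=1, Z=1, Y=1) weight 3/32
  (X=1, Z=1, Y=2) weight 3/32
  (X=2, Z=0, Y=1) weight 1/16
  (X=2, Z=0, Y=2) weight 1/16
Group by X:
  weight(X=0) = 9/32
  weight(X=1) = 3/16
  weight(X=2) = 1/8
Total weight = 9/32 + 3/16 + 1/8 = 19/32
P(X=0 | obs) = 9/32 / 19/32 = 9/19
P(X=1 | obs) = 3/16 / 19/32 = 6/19
P(X=2 | obs) = 1/8 / 19/32 = 4/19

P(X = 1 | obs) = 6/19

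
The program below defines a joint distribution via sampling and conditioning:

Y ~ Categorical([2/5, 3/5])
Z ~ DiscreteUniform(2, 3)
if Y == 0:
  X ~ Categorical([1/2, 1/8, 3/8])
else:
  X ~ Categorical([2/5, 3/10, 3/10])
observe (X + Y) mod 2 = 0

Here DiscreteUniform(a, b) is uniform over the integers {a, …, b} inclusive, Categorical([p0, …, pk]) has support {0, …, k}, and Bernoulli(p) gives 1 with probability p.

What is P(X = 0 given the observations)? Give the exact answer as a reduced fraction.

P(X = 0 | obs) = 20/53

Enumerate traces; 6 have nonzero weight after conditioning:
  (Y=0, Z=2, X=0) weight 1/10
  (Y=0, Z=2, X=2) weight 3/40
  (Y=0, Z=3, X=0) weight 1/10
  (Y=0, Z=3, X=2) weight 3/40
  (Y=1, Z=2, X=1) weight 9/100
  (Y=1, Z=3, X=1) weight 9/100
Group by X:
  weight(X=0) = 1/5
  weight(X=1) = 9/50
  weight(X=2) = 3/20
Total weight = 1/5 + 9/50 + 3/20 = 53/100
P(X=0 | obs) = 1/5 / 53/100 = 20/53
P(X=1 | obs) = 9/50 / 53/100 = 18/53
P(X=2 | obs) = 3/20 / 53/100 = 15/53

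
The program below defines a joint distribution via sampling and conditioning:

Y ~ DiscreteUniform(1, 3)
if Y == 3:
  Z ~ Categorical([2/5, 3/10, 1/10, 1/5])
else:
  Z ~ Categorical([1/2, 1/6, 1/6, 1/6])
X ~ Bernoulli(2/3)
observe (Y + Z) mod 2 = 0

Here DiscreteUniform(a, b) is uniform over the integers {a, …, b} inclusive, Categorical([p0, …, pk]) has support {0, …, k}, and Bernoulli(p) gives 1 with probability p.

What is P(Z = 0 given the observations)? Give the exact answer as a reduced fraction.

P(Z = 0 | obs) = 1/3

Enumerate traces; 12 have nonzero weight after conditioning:
  (Y=1, Z=1, X=0) weight 1/54
  (Y=1, Z=1, X=1) weight 1/27
  (Y=1, Z=3, X=0) weight 1/54
  (Y=1, Z=3, X=1) weight 1/27
  (Y=2, Z=0, X=0) weight 1/18
  (Y=2, Z=0, X=1) weight 1/9
  (Y=2, Z=2, X=0) weight 1/54
  (Y=2, Z=2, X=1) weight 1/27
  … 4 more
Group by Z:
  weight(Z=0) = 1/6
  weight(Z=1) = 7/45
  weight(Z=2) = 1/18
  weight(Z=3) = 11/90
Total weight = 1/6 + 7/45 + 1/18 + 11/90 = 1/2
P(Z=0 | obs) = 1/6 / 1/2 = 1/3
P(Z=1 | obs) = 7/45 / 1/2 = 14/45
P(Z=2 | obs) = 1/18 / 1/2 = 1/9
P(Z=3 | obs) = 11/90 / 1/2 = 11/45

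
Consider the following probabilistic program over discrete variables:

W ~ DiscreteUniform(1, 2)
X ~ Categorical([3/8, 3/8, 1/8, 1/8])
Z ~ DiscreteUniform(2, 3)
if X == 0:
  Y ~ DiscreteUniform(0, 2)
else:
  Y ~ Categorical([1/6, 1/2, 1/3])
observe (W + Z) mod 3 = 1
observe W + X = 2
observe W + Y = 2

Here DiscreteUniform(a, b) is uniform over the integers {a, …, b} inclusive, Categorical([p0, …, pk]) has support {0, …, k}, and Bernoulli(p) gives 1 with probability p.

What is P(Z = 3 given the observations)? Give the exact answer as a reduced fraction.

P(Z = 3 | obs) = 3/5

Enumerate traces; 2 have nonzero weight after conditioning:
  (W=1, X=1, Z=3, Y=1) weight 3/64
  (W=2, X=0, Z=2, Y=0) weight 1/32
Group by Z:
  weight(Z=2) = 1/32
  weight(Z=3) = 3/64
Total weight = 1/32 + 3/64 = 5/64
P(Z=2 | obs) = 1/32 / 5/64 = 2/5
P(Z=3 | obs) = 3/64 / 5/64 = 3/5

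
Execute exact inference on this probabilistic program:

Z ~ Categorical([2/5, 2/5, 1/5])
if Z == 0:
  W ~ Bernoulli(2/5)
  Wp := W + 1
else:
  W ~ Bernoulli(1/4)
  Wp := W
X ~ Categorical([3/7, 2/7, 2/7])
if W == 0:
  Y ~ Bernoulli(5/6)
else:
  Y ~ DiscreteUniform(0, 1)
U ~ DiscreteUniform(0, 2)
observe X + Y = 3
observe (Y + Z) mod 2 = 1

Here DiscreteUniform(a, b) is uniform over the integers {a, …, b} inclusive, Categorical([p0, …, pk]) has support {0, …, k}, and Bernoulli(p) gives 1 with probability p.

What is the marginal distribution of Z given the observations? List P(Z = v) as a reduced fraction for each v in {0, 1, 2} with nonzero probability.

Enumerate traces; 12 have nonzero weight after conditioning:
  (Z=0, W=0, X=2, Y=1, U=0) weight 2/105
  (Z=0, W=0, X=2, Y=1, U=1) weight 2/105
  (Z=0, W=0, X=2, Y=1, U=2) weight 2/105
  (Z=0, W=1, X=2, Y=1, U=0) weight 4/525
  (Z=0, W=1, X=2, Y=1, U=1) weight 4/525
  (Z=0, W=1, X=2, Y=1, U=2) weight 4/525
  (Z=2, W=0, X=2, Y=1, U=0) weight 1/84
  (Z=2, W=0, X=2, Y=1, U=1) weight 1/84
  … 4 more
Group by Z:
  weight(Z=0) = 2/25
  weight(Z=2) = 3/70
Total weight = 2/25 + 3/70 = 43/350
P(Z=0 | obs) = 2/25 / 43/350 = 28/43
P(Z=2 | obs) = 3/70 / 43/350 = 15/43

P(Z=0) = 28/43, P(Z=2) = 15/43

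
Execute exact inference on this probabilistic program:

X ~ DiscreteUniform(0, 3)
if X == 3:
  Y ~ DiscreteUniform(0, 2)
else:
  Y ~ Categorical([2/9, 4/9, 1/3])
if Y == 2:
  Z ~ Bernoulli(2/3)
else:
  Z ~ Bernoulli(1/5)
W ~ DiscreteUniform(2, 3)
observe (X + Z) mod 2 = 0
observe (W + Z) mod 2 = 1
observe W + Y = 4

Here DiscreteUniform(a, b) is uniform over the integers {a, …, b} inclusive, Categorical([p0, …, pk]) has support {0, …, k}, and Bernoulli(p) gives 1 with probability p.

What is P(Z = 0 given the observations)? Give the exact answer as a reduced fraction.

P(Z = 0 | obs) = 8/13

Enumerate traces; 4 have nonzero weight after conditioning:
  (X=0, Y=1, Z=0, W=3) weight 2/45
  (X=1, Y=2, Z=1, W=2) weight 1/36
  (X=2, Y=1, Z=0, W=3) weight 2/45
  (X=3, Y=2, Z=1, W=2) weight 1/36
Group by Z:
  weight(Z=0) = 4/45
  weight(Z=1) = 1/18
Total weight = 4/45 + 1/18 = 13/90
P(Z=0 | obs) = 4/45 / 13/90 = 8/13
P(Z=1 | obs) = 1/18 / 13/90 = 5/13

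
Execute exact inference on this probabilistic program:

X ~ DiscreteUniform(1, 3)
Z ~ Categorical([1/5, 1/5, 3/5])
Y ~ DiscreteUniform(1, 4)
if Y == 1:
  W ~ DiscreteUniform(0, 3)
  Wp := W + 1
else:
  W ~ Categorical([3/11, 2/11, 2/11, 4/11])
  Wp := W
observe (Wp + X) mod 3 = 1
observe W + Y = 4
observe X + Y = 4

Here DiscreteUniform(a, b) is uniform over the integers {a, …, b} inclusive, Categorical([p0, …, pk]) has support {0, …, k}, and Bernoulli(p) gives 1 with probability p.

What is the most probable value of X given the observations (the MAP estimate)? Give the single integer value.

argmax_v P(X = v | obs) = 3

Enumerate traces; 6 have nonzero weight after conditioning:
  (X=2, Z=0, Y=2, W=2) weight 1/330
  (X=2, Z=1, Y=2, W=2) weight 1/330
  (X=2, Z=2, Y=2, W=2) weight 1/110
  (X=3, Z=0, Y=1, W=3) weight 1/240
  (X=3, Z=1, Y=1, W=3) weight 1/240
  (X=3, Z=2, Y=1, W=3) weight 1/80
Group by X:
  weight(X=2) = 1/66
  weight(X=3) = 1/48
Total weight = 1/66 + 1/48 = 19/528
P(X=2 | obs) = 1/66 / 19/528 = 8/19
P(X=3 | obs) = 1/48 / 19/528 = 11/19
argmax = 3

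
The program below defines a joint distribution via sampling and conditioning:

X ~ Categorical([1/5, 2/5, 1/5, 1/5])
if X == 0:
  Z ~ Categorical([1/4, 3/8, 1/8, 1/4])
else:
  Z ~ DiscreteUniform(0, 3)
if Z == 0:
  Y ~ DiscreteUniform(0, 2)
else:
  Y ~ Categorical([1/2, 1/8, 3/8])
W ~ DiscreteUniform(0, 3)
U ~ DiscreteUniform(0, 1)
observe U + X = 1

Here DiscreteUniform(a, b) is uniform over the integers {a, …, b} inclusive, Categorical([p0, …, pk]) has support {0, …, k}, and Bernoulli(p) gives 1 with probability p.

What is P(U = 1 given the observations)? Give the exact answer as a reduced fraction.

P(U = 1 | obs) = 1/3

Enumerate traces; 96 have nonzero weight after conditioning:
  (X=0, Z=0, Y=0, W=0, U=1) weight 1/480
  (X=0, Z=0, Y=0, W=1, U=1) weight 1/480
  (X=0, Z=0, Y=0, W=2, U=1) weight 1/480
  (X=0, Z=0, Y=0, W=3, U=1) weight 1/480
  (X=0, Z=0, Y=1, W=0, U=1) weight 1/480
  (X=0, Z=0, Y=1, W=1, U=1) weight 1/480
  (X=0, Z=0, Y=1, W=2, U=1) weight 1/480
  (X=0, Z=0, Y=1, W=3, U=1) weight 1/480
  (X=1, Z=0, Y=0, W=0, U=0) weight 1/240
  … 87 more
Group by U:
  weight(U=0) = 1/5
  weight(U=1) = 1/10
Total weight = 1/5 + 1/10 = 3/10
P(U=0 | obs) = 1/5 / 3/10 = 2/3
P(U=1 | obs) = 1/10 / 3/10 = 1/3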